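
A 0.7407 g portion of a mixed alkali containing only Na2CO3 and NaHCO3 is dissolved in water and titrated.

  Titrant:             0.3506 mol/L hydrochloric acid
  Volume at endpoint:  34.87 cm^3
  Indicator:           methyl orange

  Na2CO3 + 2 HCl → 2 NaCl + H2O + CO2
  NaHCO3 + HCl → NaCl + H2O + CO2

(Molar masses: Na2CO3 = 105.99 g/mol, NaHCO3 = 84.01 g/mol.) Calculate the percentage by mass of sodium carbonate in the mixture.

n(HCl) = 0.03487 × 0.3506 = 0.01223 mol
Let x = n(Na2CO3), y = n(NaHCO3).
Titrant: 2x + 1y = 0.01223;  mass: 105.99x + 84.01y = 0.7407
Solving, x = 4.616 × 10^-3 mol, y = 2.993 × 10^-3 mol
mass of Na2CO3 = 4.616 × 10^-3 × 105.99 = 0.4893 g
% Na2CO3 = 0.4893 / 0.7407 × 100 = 66.06 %

66.06 %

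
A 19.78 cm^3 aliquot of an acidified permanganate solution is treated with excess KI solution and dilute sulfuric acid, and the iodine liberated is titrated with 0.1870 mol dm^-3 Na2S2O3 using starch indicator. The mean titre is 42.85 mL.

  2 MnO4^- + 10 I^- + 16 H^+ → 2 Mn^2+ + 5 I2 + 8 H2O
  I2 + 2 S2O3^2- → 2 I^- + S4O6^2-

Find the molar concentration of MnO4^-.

0.08102 mol/L

n(S2O3^2-) = 0.04285 × 0.1870 = 8.013 × 10^-3 mol
n(I2) = n(S2O3^2-)/2 = 4.006 × 10^-3 mol
From the 2:5 ratio, n(MnO4^-) in the aliquot = 2/5 × 4.006 × 10^-3 = 1.603 × 10^-3 mol
[MnO4^-] = 1.603 × 10^-3 / 0.01978 = 0.08102 mol/L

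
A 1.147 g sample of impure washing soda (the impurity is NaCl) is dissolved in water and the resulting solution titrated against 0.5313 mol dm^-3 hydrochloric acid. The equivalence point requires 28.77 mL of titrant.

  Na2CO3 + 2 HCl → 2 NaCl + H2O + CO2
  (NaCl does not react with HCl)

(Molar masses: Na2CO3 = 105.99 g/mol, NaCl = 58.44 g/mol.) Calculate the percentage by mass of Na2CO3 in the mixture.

70.62 %

n(HCl) = 0.02877 × 0.5313 = 0.01529 mol
Let x = n(Na2CO3), y = n(NaCl).
Titrant: 2x = 0.01529;  mass: 105.99x + 58.44y = 1.147
Solving, x = 7.643 × 10^-3 mol, y = 5.766 × 10^-3 mol
mass of Na2CO3 = 7.643 × 10^-3 × 105.99 = 0.8101 g
% Na2CO3 = 0.8101 / 1.147 × 100 = 70.62 %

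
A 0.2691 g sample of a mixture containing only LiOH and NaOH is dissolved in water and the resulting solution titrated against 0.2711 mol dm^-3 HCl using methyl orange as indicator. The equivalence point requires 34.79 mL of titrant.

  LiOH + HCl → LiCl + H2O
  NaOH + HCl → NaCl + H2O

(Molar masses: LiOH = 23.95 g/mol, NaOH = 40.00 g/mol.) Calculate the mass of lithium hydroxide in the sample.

n(HCl) = 0.03479 × 0.2711 = 9.432 × 10^-3 mol
Let x = n(LiOH), y = n(NaOH).
Titrant: 1x + 1y = 9.432 × 10^-3;  mass: 23.95x + 40.00y = 0.2691
Solving, x = 6.739 × 10^-3 mol, y = 2.692 × 10^-3 mol
mass of LiOH = 6.739 × 10^-3 × 23.95 = 0.1614 g

0.1614 g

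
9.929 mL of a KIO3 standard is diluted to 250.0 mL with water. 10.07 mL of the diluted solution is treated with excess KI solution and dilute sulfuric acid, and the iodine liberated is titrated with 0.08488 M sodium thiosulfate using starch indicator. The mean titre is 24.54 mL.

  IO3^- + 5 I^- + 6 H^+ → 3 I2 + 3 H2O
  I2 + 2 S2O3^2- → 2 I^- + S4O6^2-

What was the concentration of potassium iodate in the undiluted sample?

n(S2O3^2-) = 0.02454 × 0.08488 = 2.083 × 10^-3 mol
n(I2) = n(S2O3^2-)/2 = 1.041 × 10^-3 mol
From the 1:3 ratio, n(IO3^-) in the aliquot = 1/3 × 1.041 × 10^-3 = 3.472 × 10^-4 mol
[IO3^-]_dilute = 3.472 × 10^-4 / 0.01007 = 0.03447 mol/L
[IO3^-]_original = 0.03447 × 250.0/9.929 = 0.8680 mol/L

0.8680 M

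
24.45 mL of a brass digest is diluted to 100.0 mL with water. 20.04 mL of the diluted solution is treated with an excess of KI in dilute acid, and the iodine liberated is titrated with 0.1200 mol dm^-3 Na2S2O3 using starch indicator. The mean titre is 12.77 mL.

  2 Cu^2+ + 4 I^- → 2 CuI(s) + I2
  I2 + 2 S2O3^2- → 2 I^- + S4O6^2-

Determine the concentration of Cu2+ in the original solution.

0.3127 mol/L

n(S2O3^2-) = 0.01277 × 0.1200 = 1.532 × 10^-3 mol
n(I2) = n(S2O3^2-)/2 = 7.662 × 10^-4 mol
From the 2:1 ratio, n(Cu2+) in the aliquot = 2/1 × 7.662 × 10^-4 = 1.532 × 10^-3 mol
[Cu2+]_dilute = 1.532 × 10^-3 / 0.02004 = 0.07647 mol/L
[Cu2+]_original = 0.07647 × 100.0/24.45 = 0.3127 mol/L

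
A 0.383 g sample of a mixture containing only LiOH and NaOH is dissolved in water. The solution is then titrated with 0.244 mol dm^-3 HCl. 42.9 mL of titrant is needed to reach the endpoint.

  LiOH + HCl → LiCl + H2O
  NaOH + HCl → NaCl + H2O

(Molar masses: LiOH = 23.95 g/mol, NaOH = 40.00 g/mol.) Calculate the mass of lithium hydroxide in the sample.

0.0533 g

n(HCl) = 0.0429 × 0.244 = 0.0105 mol
Let x = n(LiOH), y = n(NaOH).
Titrant: 1x + 1y = 0.0105;  mass: 23.95x + 40.00y = 0.383
Solving, x = 2.22 × 10^-3 mol, y = 8.24 × 10^-3 mol
mass of LiOH = 2.22 × 10^-3 × 23.95 = 0.0533 g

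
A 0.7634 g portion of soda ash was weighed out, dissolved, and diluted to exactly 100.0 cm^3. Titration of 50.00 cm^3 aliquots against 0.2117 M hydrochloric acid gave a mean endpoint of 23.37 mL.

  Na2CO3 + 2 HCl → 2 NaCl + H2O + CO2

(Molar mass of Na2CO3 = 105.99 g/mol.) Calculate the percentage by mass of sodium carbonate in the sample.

68.69 %

n(HCl) per titration = 0.02337 × 0.2117 = 4.947 × 10^-3 mol
From the 1:2 ratio, n(Na2CO3) in each aliquot = 1/2 × 4.947 × 10^-3 = 2.474 × 10^-3 mol
n(Na2CO3) in the whole flask = 2.474 × 10^-3 × 100.0/50.00 = 4.947 × 10^-3 mol
mass of Na2CO3 = 4.947 × 10^-3 × 105.99 = 0.5244 g
% Na2CO3 = 0.5244 / 0.7634 × 100 = 68.69 %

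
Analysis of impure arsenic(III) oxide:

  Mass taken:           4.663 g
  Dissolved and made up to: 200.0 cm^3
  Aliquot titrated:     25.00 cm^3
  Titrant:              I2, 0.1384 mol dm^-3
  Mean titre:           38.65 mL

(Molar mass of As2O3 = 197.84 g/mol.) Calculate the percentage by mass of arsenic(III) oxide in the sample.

As2O3 + 2 I2 + 2 H2O → As2O5 + 4 HI
n(I2) per titration = 0.03865 × 0.1384 = 5.349 × 10^-3 mol
From the 1:2 ratio, n(As2O3) in each aliquot = 1/2 × 5.349 × 10^-3 = 2.675 × 10^-3 mol
n(As2O3) in the whole flask = 2.675 × 10^-3 × 200.0/25.00 = 0.02140 mol
mass of As2O3 = 0.02140 × 197.84 = 4.233 g
% As2O3 = 4.233 / 4.663 × 100 = 90.78 %

90.78 %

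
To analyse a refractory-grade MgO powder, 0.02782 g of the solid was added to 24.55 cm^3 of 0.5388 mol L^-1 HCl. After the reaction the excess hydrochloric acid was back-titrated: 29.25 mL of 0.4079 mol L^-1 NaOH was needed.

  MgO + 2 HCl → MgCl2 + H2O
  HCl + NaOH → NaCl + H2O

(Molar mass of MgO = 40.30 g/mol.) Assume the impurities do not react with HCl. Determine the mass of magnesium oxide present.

n(HCl) added = 0.02455 × 0.5388 = 0.01323 mol
n(NaOH) used in back-titration = 0.02925 × 0.4079 = 0.01193 mol
n(HCl) left over = 0.01193 mol (1:1 ratio)
n(HCl) consumed by analyte = 0.01323 − 0.01193 = 1.296 × 10^-3 mol
From the 1:2 ratio, n(MgO) = 1/2 × 1.296 × 10^-3 = 6.482 × 10^-4 mol
mass of MgO = 6.482 × 10^-4 × 40.30 = 0.02612 g

0.02612 g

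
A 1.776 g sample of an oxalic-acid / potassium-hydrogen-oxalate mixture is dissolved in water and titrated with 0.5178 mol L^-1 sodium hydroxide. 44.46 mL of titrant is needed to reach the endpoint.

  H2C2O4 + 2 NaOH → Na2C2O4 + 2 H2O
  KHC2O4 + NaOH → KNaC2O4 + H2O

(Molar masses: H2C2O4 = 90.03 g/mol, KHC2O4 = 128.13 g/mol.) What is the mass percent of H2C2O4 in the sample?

35.79 %

n(NaOH) = 0.04446 × 0.5178 = 0.02302 mol
Let x = n(H2C2O4), y = n(KHC2O4).
Titrant: 2x + 1y = 0.02302;  mass: 90.03x + 128.13y = 1.776
Solving, x = 7.061 × 10^-3 mol, y = 8.900 × 10^-3 mol
mass of H2C2O4 = 7.061 × 10^-3 × 90.03 = 0.6357 g
% H2C2O4 = 0.6357 / 1.776 × 100 = 35.79 %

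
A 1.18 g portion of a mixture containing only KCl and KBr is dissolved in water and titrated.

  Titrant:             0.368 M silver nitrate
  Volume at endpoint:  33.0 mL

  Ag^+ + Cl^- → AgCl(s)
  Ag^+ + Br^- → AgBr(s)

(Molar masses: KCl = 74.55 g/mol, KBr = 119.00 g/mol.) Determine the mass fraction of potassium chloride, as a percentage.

n(AgNO3) = 0.0330 × 0.368 = 0.0121 mol
Let x = n(KCl), y = n(KBr).
Titrant: 1x + 1y = 0.0121;  mass: 74.55x + 119.00y = 1.18
Solving, x = 5.96 × 10^-3 mol, y = 6.18 × 10^-3 mol
mass of KCl = 5.96 × 10^-3 × 74.55 = 0.445 g
% KCl = 0.445 / 1.18 × 100 = 37.7 %

37.7 %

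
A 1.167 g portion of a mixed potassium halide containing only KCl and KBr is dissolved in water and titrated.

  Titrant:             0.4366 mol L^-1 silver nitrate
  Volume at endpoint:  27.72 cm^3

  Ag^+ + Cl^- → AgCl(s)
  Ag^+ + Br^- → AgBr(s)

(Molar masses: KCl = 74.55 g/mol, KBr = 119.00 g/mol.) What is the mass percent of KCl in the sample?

n(AgNO3) = 0.02772 × 0.4366 = 0.01210 mol
Let x = n(KCl), y = n(KBr).
Titrant: 1x + 1y = 0.01210;  mass: 74.55x + 119.00y = 1.167
Solving, x = 6.146 × 10^-3 mol, y = 5.956 × 10^-3 mol
mass of KCl = 6.146 × 10^-3 × 74.55 = 0.4582 g
% KCl = 0.4582 / 1.167 × 100 = 39.26 %

39.26 %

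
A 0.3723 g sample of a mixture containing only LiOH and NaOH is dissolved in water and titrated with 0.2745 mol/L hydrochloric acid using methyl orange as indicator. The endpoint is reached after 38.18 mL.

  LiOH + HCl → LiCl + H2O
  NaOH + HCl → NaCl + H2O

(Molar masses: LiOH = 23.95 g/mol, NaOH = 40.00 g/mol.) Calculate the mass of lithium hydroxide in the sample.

0.07001 g

n(HCl) = 0.03818 × 0.2745 = 0.01048 mol
Let x = n(LiOH), y = n(NaOH).
Titrant: 1x + 1y = 0.01048;  mass: 23.95x + 40.00y = 0.3723
Solving, x = 2.923 × 10^-3 mol, y = 7.557 × 10^-3 mol
mass of LiOH = 2.923 × 10^-3 × 23.95 = 0.07001 g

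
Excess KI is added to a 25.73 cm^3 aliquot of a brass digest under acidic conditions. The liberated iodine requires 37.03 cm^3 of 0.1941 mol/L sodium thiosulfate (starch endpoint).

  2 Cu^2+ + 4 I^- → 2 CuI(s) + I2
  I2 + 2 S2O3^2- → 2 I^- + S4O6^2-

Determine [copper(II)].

n(S2O3^2-) = 0.03703 × 0.1941 = 7.188 × 10^-3 mol
n(I2) = n(S2O3^2-)/2 = 3.594 × 10^-3 mol
From the 2:1 ratio, n(Cu2+) in the aliquot = 2/1 × 3.594 × 10^-3 = 7.188 × 10^-3 mol
[Cu2+] = 7.188 × 10^-3 / 0.02573 = 0.2793 mol/L

0.2793 mol/L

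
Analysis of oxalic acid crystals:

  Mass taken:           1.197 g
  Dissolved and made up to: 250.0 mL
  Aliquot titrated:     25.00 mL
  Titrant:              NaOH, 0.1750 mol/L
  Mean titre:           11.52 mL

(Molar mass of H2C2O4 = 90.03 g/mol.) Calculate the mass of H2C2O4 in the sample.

H2C2O4 + 2 NaOH → Na2C2O4 + 2 H2O
n(NaOH) per titration = 0.01152 × 0.1750 = 2.016 × 10^-3 mol
From the 1:2 ratio, n(H2C2O4) in each aliquot = 1/2 × 2.016 × 10^-3 = 1.008 × 10^-3 mol
n(H2C2O4) in the whole flask = 1.008 × 10^-3 × 250.0/25.00 = 0.01008 mol
mass of H2C2O4 = 0.01008 × 90.03 = 0.9075 g

0.9075 g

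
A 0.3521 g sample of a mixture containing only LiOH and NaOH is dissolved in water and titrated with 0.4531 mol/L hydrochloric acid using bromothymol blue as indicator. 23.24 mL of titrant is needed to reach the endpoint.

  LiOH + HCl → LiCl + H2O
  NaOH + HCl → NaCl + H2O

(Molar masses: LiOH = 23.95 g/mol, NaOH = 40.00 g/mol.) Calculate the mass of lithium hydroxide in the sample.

0.1031 g

n(HCl) = 0.02324 × 0.4531 = 0.01053 mol
Let x = n(LiOH), y = n(NaOH).
Titrant: 1x + 1y = 0.01053;  mass: 23.95x + 40.00y = 0.3521
Solving, x = 4.305 × 10^-3 mol, y = 6.225 × 10^-3 mol
mass of LiOH = 4.305 × 10^-3 × 23.95 = 0.1031 g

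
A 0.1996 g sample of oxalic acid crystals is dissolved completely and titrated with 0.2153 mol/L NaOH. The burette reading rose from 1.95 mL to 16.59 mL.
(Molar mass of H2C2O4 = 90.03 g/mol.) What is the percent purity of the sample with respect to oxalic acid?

H2C2O4 + 2 NaOH → Na2C2O4 + 2 H2O
n(NaOH) = 0.01464 L × 0.2153 mol/L = 3.152 × 10^-3 mol
From the 1:2 ratio, n(H2C2O4) = 1/2 × 3.152 × 10^-3 = 1.576 × 10^-3 mol
mass of H2C2O4 = 1.576 × 10^-3 × 90.03 g/mol = 0.1419 g
% H2C2O4 = 0.1419 / 0.1996 × 100 = 71.09 %

71.09 %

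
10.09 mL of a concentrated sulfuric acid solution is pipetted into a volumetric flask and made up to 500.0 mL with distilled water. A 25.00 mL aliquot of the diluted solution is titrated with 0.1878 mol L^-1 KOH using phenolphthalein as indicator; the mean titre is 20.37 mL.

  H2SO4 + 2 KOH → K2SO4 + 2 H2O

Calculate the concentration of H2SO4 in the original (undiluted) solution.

3.791 mol/L

n(KOH) = 0.02037 × 0.1878 = 3.825 × 10^-3 mol
From the 1:2 ratio, n(H2SO4) in the aliquot = 1/2 × 3.825 × 10^-3 = 1.913 × 10^-3 mol
[H2SO4]_dilute = 1.913 × 10^-3 / 0.02500 = 0.07651 mol/L
Dilution factor = 500.0 / 10.09 = 49.55
[H2SO4]_stock = 0.07651 × 49.55 = 3.791 mol/L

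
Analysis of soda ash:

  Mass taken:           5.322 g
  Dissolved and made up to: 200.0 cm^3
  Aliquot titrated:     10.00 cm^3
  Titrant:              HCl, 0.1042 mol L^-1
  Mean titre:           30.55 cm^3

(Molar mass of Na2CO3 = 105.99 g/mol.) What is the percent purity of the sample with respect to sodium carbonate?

Na2CO3 + 2 HCl → 2 NaCl + H2O + CO2
n(HCl) per titration = 0.03055 × 0.1042 = 3.183 × 10^-3 mol
From the 1:2 ratio, n(Na2CO3) in each aliquot = 1/2 × 3.183 × 10^-3 = 1.592 × 10^-3 mol
n(Na2CO3) in the whole flask = 1.592 × 10^-3 × 200.0/10.00 = 0.03183 mol
mass of Na2CO3 = 0.03183 × 105.99 = 3.374 g
% Na2CO3 = 3.374 / 5.322 × 100 = 63.40 %

63.40 %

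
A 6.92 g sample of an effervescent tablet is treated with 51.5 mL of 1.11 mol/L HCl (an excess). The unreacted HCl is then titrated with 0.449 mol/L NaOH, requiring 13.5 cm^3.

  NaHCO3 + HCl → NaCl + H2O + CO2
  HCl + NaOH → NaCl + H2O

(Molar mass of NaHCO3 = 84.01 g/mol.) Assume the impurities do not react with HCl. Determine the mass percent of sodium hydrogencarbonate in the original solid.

n(HCl) added = 0.0515 × 1.11 = 0.0572 mol
n(NaOH) used in back-titration = 0.0135 × 0.449 = 6.06 × 10^-3 mol
n(HCl) left over = 6.06 × 10^-3 mol (1:1 ratio)
n(HCl) consumed by analyte = 0.0572 − 6.06 × 10^-3 = 0.0511 mol
n(NaHCO3) = 0.0511 mol (1:1 ratio)
mass of NaHCO3 = 0.0511 × 84.01 = 4.29 g
% NaHCO3 = 4.29 / 6.92 × 100 = 62.0 %

62.0 %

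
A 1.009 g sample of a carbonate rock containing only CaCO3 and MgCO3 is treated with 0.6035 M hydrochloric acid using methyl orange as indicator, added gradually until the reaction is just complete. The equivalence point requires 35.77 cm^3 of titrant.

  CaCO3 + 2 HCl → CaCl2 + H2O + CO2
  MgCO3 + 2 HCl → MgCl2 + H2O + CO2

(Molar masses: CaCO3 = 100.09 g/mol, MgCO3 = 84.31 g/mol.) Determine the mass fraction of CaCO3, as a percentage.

n(HCl) = 0.03577 × 0.6035 = 0.02159 mol
Let x = n(CaCO3), y = n(MgCO3).
Titrant: 2x + 2y = 0.02159;  mass: 100.09x + 84.31y = 1.009
Solving, x = 6.273 × 10^-3 mol, y = 4.520 × 10^-3 mol
mass of CaCO3 = 6.273 × 10^-3 × 100.09 = 0.6279 g
% CaCO3 = 0.6279 / 1.009 × 100 = 62.23 %

62.23 %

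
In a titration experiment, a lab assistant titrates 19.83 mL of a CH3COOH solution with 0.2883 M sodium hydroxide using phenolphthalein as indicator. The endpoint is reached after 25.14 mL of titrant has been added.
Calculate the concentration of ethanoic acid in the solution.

CH3COOH + NaOH → CH3COONa + H2O
n(NaOH) = 0.02514 L × 0.2883 mol/L = 7.248 × 10^-3 mol
n(CH3COOH) = 7.248 × 10^-3 mol (1:1 mole ratio)
[CH3COOH] = 7.248 × 10^-3 mol / 0.01983 L = 0.3655 mol/L

0.3655 M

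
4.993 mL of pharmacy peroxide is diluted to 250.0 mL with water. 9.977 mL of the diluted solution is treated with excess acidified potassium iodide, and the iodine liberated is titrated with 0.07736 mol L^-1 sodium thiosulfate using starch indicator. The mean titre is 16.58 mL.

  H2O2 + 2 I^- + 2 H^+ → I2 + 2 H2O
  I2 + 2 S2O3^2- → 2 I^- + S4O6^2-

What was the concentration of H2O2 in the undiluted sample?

n(S2O3^2-) = 0.01658 × 0.07736 = 1.283 × 10^-3 mol
n(I2) = n(S2O3^2-)/2 = 6.413 × 10^-4 mol
n(H2O2) in the aliquot = 6.413 × 10^-4 mol (1:1 ratio)
[H2O2]_dilute = 6.413 × 10^-4 / 0.009977 = 0.06428 mol/L
[H2O2]_original = 0.06428 × 250.0/4.993 = 3.218 mol/L

3.218 mol/L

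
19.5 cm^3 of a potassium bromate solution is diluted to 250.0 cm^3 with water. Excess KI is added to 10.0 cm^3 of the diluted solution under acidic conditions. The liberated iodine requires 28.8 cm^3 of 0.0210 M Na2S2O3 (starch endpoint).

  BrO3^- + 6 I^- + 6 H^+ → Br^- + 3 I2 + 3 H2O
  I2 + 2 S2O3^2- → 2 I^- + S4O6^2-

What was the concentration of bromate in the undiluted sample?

n(S2O3^2-) = 0.0288 × 0.0210 = 6.05 × 10^-4 mol
n(I2) = n(S2O3^2-)/2 = 3.02 × 10^-4 mol
From the 1:3 ratio, n(BrO3^-) in the aliquot = 1/3 × 3.02 × 10^-4 = 1.01 × 10^-4 mol
[BrO3^-]_dilute = 1.01 × 10^-4 / 0.0100 = 0.0101 mol/L
[BrO3^-]_original = 0.0101 × 250.0/19.5 = 0.129 mol/L

0.129 M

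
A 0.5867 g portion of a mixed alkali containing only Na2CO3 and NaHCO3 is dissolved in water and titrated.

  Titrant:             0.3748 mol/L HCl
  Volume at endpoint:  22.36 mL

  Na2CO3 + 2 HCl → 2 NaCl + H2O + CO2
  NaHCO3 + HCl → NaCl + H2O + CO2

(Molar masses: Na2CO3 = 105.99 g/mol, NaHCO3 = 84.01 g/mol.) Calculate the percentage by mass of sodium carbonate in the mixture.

34.18 %

n(HCl) = 0.02236 × 0.3748 = 8.381 × 10^-3 mol
Let x = n(Na2CO3), y = n(NaHCO3).
Titrant: 2x + 1y = 8.381 × 10^-3;  mass: 105.99x + 84.01y = 0.5867
Solving, x = 1.892 × 10^-3 mol, y = 4.597 × 10^-3 mol
mass of Na2CO3 = 1.892 × 10^-3 × 105.99 = 0.2005 g
% Na2CO3 = 0.2005 / 0.5867 × 100 = 34.18 %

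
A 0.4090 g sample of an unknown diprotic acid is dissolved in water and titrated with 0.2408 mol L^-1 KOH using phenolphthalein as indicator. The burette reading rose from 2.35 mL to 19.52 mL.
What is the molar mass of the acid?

n(KOH) = 0.01717 L × 0.2408 mol/L = 4.135 × 10^-3 mol
From the 1:2 ratio, n(H2A) = 1/2 × 4.135 × 10^-3 = 2.067 × 10^-3 mol
M = m / n = 0.4090 g / 2.067 × 10^-3 mol = 197.8 g/mol

197.8 g/mol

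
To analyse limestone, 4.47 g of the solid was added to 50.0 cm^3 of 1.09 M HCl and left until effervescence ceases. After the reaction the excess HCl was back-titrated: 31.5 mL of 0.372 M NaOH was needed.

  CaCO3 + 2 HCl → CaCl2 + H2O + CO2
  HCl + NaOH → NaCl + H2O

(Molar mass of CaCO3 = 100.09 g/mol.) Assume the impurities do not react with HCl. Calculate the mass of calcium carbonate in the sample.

2.14 g

n(HCl) added = 0.0500 × 1.09 = 0.0545 mol
n(NaOH) used in back-titration = 0.0315 × 0.372 = 0.0117 mol
n(HCl) left over = 0.0117 mol (1:1 ratio)
n(HCl) consumed by analyte = 0.0545 − 0.0117 = 0.0428 mol
From the 1:2 ratio, n(CaCO3) = 1/2 × 0.0428 = 0.0214 mol
mass of CaCO3 = 0.0214 × 100.09 = 2.14 g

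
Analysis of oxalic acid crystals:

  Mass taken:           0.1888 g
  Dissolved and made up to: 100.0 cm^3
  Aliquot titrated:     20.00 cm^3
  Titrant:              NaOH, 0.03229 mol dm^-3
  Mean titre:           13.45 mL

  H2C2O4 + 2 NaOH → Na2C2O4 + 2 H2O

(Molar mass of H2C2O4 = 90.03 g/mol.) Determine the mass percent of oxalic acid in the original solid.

n(NaOH) per titration = 0.01345 × 0.03229 = 4.343 × 10^-4 mol
From the 1:2 ratio, n(H2C2O4) in each aliquot = 1/2 × 4.343 × 10^-4 = 2.172 × 10^-4 mol
n(H2C2O4) in the whole flask = 2.172 × 10^-4 × 100.0/20.00 = 1.086 × 10^-3 mol
mass of H2C2O4 = 1.086 × 10^-3 × 90.03 = 0.09775 g
% H2C2O4 = 0.09775 / 0.1888 × 100 = 51.77 %

51.77 %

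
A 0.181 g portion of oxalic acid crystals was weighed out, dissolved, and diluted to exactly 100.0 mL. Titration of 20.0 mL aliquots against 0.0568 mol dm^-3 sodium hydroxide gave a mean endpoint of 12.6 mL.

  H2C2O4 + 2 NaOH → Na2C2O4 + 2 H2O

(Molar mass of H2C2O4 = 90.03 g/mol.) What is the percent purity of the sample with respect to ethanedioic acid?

89.0 %

n(NaOH) per titration = 0.0126 × 0.0568 = 7.16 × 10^-4 mol
From the 1:2 ratio, n(H2C2O4) in each aliquot = 1/2 × 7.16 × 10^-4 = 3.58 × 10^-4 mol
n(H2C2O4) in the whole flask = 3.58 × 10^-4 × 100.0/20.0 = 1.79 × 10^-3 mol
mass of H2C2O4 = 1.79 × 10^-3 × 90.03 = 0.161 g
% H2C2O4 = 0.161 / 0.181 × 100 = 89.0 %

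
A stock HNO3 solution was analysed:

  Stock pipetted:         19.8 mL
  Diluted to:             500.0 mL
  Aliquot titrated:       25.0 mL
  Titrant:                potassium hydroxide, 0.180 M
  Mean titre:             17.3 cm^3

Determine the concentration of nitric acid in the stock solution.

3.15 M

HNO3 + KOH → KNO3 + H2O
n(KOH) = 0.0173 × 0.180 = 3.11 × 10^-3 mol
n(HNO3) in the aliquot = 3.11 × 10^-3 mol (1:1 ratio)
[HNO3]_dilute = 3.11 × 10^-3 / 0.0250 = 0.125 mol/L
Dilution factor = 500.0 / 19.8 = 25.25
[HNO3]_stock = 0.125 × 25.25 = 3.15 mol/L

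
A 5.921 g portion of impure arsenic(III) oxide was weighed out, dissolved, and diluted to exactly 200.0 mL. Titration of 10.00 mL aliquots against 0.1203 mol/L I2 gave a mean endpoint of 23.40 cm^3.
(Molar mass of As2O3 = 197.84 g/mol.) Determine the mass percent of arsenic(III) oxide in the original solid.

As2O3 + 2 I2 + 2 H2O → As2O5 + 4 HI
n(I2) per titration = 0.02340 × 0.1203 = 2.815 × 10^-3 mol
From the 1:2 ratio, n(As2O3) in each aliquot = 1/2 × 2.815 × 10^-3 = 1.408 × 10^-3 mol
n(As2O3) in the whole flask = 1.408 × 10^-3 × 200.0/10.00 = 0.02815 mol
mass of As2O3 = 0.02815 × 197.84 = 5.569 g
% As2O3 = 5.569 / 5.921 × 100 = 94.06 %

94.06 %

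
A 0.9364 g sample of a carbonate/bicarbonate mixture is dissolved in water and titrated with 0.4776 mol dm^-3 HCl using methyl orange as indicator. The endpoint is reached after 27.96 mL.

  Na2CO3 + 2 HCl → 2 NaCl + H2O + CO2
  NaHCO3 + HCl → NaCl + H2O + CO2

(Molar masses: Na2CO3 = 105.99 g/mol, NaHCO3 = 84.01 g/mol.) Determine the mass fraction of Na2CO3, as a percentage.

n(HCl) = 0.02796 × 0.4776 = 0.01335 mol
Let x = n(Na2CO3), y = n(NaHCO3).
Titrant: 2x + 1y = 0.01335;  mass: 105.99x + 84.01y = 0.9364
Solving, x = 2.990 × 10^-3 mol, y = 7.375 × 10^-3 mol
mass of Na2CO3 = 2.990 × 10^-3 × 105.99 = 0.3169 g
% Na2CO3 = 0.3169 / 0.9364 × 100 = 33.84 %

33.84 %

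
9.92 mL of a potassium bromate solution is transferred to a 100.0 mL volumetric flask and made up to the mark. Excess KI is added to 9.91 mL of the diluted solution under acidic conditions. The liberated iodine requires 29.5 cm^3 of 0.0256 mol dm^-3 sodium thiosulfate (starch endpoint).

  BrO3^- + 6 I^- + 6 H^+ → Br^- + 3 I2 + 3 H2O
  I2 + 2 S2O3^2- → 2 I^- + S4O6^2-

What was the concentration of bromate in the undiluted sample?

n(S2O3^2-) = 0.0295 × 0.0256 = 7.55 × 10^-4 mol
n(I2) = n(S2O3^2-)/2 = 3.78 × 10^-4 mol
From the 1:3 ratio, n(BrO3^-) in the aliquot = 1/3 × 3.78 × 10^-4 = 1.26 × 10^-4 mol
[BrO3^-]_dilute = 1.26 × 10^-4 / 0.00991 = 0.0127 mol/L
[BrO3^-]_original = 0.0127 × 100.0/9.92 = 0.128 mol/L

0.128 mol/L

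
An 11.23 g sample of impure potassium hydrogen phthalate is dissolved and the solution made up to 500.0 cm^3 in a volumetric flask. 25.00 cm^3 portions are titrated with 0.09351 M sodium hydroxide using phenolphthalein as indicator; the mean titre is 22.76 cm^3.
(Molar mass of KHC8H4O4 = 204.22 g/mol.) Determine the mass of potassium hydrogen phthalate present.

8.693 g

KHC8H4O4 + NaOH → KNaC8H4O4 + H2O
n(NaOH) per titration = 0.02276 × 0.09351 = 2.128 × 10^-3 mol
n(KHC8H4O4) in each aliquot = 2.128 × 10^-3 mol (1:1 ratio)
n(KHC8H4O4) in the whole flask = 2.128 × 10^-3 × 500.0/25.00 = 0.04257 mol
mass of KHC8H4O4 = 0.04257 × 204.22 = 8.693 g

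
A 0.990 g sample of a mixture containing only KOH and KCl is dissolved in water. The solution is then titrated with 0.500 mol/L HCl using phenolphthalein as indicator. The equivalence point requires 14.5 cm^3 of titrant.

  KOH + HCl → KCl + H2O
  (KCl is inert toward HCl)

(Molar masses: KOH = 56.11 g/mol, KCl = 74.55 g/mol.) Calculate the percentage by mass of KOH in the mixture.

41.1 %

n(HCl) = 0.0145 × 0.500 = 7.25 × 10^-3 mol
Let x = n(KOH), y = n(KCl).
Titrant: 1x = 7.25 × 10^-3;  mass: 56.11x + 74.55y = 0.990
Solving, x = 7.25 × 10^-3 mol, y = 7.82 × 10^-3 mol
mass of KOH = 7.25 × 10^-3 × 56.11 = 0.407 g
% KOH = 0.407 / 0.990 × 100 = 41.1 %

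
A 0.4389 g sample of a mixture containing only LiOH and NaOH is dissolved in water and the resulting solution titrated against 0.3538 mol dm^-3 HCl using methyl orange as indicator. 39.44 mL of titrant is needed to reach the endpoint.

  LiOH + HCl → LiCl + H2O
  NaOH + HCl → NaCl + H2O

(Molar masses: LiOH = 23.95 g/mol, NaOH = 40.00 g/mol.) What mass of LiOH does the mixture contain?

0.1780 g

n(HCl) = 0.03944 × 0.3538 = 0.01395 mol
Let x = n(LiOH), y = n(NaOH).
Titrant: 1x + 1y = 0.01395;  mass: 23.95x + 40.00y = 0.4389
Solving, x = 7.430 × 10^-3 mol, y = 6.524 × 10^-3 mol
mass of LiOH = 7.430 × 10^-3 × 23.95 = 0.1780 g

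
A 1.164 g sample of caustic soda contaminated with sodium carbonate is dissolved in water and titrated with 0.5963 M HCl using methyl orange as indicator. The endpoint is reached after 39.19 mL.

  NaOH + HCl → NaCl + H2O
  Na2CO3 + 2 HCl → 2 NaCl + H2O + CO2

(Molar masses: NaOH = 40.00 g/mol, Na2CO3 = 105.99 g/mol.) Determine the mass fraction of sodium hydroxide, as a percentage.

n(HCl) = 0.03919 × 0.5963 = 0.02337 mol
Let x = n(NaOH), y = n(Na2CO3).
Titrant: 1x + 2y = 0.02337;  mass: 40.00x + 105.99y = 1.164
Solving, x = 5.728 × 10^-3 mol, y = 8.820 × 10^-3 mol
mass of NaOH = 5.728 × 10^-3 × 40.00 = 0.2291 g
% NaOH = 0.2291 / 1.164 × 100 = 19.69 %

19.69 %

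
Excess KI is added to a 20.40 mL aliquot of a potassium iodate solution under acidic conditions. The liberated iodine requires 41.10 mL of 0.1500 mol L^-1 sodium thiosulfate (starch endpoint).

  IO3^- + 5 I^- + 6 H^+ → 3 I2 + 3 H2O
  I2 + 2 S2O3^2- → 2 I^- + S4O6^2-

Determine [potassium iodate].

n(S2O3^2-) = 0.04110 × 0.1500 = 6.165 × 10^-3 mol
n(I2) = n(S2O3^2-)/2 = 3.083 × 10^-3 mol
From the 1:3 ratio, n(IO3^-) in the aliquot = 1/3 × 3.083 × 10^-3 = 1.027 × 10^-3 mol
[IO3^-] = 1.027 × 10^-3 / 0.02040 = 0.05037 mol/L

0.05037 mol/L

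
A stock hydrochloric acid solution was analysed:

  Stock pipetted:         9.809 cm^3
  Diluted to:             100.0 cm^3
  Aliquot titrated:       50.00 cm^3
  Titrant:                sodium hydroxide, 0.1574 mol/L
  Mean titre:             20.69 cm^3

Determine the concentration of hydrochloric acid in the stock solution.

HCl + NaOH → NaCl + H2O
n(NaOH) = 0.02069 × 0.1574 = 3.257 × 10^-3 mol
n(HCl) in the aliquot = 3.257 × 10^-3 mol (1:1 ratio)
[HCl]_dilute = 3.257 × 10^-3 / 0.05000 = 0.06513 mol/L
Dilution factor = 100.0 / 9.809 = 10.19
[HCl]_stock = 0.06513 × 10.19 = 0.6640 mol/L

0.6640 mol/L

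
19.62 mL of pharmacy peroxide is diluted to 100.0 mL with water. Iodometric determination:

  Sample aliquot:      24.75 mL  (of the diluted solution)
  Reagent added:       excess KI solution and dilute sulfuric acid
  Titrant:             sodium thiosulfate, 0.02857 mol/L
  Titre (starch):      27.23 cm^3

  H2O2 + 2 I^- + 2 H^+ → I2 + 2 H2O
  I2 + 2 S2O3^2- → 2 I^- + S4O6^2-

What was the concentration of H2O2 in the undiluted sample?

n(S2O3^2-) = 0.02723 × 0.02857 = 7.780 × 10^-4 mol
n(I2) = n(S2O3^2-)/2 = 3.890 × 10^-4 mol
n(H2O2) in the aliquot = 3.890 × 10^-4 mol (1:1 ratio)
[H2O2]_dilute = 3.890 × 10^-4 / 0.02475 = 0.01572 mol/L
[H2O2]_original = 0.01572 × 100.0/19.62 = 0.08010 mol/L

0.08010 mol/L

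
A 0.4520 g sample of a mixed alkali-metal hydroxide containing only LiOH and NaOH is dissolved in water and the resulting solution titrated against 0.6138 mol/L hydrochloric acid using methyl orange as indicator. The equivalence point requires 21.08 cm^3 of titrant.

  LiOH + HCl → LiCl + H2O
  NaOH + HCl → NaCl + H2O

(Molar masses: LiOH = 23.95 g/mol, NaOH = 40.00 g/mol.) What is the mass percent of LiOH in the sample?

21.64 %

n(HCl) = 0.02108 × 0.6138 = 0.01294 mol
Let x = n(LiOH), y = n(NaOH).
Titrant: 1x + 1y = 0.01294;  mass: 23.95x + 40.00y = 0.4520
Solving, x = 4.084 × 10^-3 mol, y = 8.854 × 10^-3 mol
mass of LiOH = 4.084 × 10^-3 × 23.95 = 0.09782 g
% LiOH = 0.09782 / 0.4520 × 100 = 21.64 %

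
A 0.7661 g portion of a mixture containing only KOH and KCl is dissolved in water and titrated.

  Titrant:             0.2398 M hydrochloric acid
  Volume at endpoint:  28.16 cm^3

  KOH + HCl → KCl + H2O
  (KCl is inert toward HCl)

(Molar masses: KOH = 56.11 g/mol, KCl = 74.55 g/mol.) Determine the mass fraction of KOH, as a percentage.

49.46 %

n(HCl) = 0.02816 × 0.2398 = 6.753 × 10^-3 mol
Let x = n(KOH), y = n(KCl).
Titrant: 1x = 6.753 × 10^-3;  mass: 56.11x + 74.55y = 0.7661
Solving, x = 6.753 × 10^-3 mol, y = 5.194 × 10^-3 mol
mass of KOH = 6.753 × 10^-3 × 56.11 = 0.3789 g
% KOH = 0.3789 / 0.7661 × 100 = 49.46 %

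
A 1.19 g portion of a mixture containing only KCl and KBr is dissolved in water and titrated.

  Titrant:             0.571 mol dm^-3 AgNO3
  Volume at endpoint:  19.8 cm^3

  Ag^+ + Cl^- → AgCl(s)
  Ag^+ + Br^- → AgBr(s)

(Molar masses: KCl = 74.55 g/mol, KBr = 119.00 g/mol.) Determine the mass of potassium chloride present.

n(AgNO3) = 0.0198 × 0.571 = 0.0113 mol
Let x = n(KCl), y = n(KBr).
Titrant: 1x + 1y = 0.0113;  mass: 74.55x + 119.00y = 1.19
Solving, x = 3.50 × 10^-3 mol, y = 7.81 × 10^-3 mol
mass of KCl = 3.50 × 10^-3 × 74.55 = 0.261 g

0.261 g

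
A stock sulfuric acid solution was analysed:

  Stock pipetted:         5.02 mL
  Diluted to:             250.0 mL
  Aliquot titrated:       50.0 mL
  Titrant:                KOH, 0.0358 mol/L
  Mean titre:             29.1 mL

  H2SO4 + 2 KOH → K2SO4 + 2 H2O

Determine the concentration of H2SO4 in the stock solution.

0.519 mol/L

n(KOH) = 0.0291 × 0.0358 = 1.04 × 10^-3 mol
From the 1:2 ratio, n(H2SO4) in the aliquot = 1/2 × 1.04 × 10^-3 = 5.21 × 10^-4 mol
[H2SO4]_dilute = 5.21 × 10^-4 / 0.0500 = 0.0104 mol/L
Dilution factor = 250.0 / 5.02 = 49.80
[H2SO4]_stock = 0.0104 × 49.80 = 0.519 mol/L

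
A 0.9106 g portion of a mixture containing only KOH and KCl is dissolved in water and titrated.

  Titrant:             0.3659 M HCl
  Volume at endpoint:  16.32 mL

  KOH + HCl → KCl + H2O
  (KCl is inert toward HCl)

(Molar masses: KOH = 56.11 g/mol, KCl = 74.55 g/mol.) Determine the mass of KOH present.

n(HCl) = 0.01632 × 0.3659 = 5.971 × 10^-3 mol
Let x = n(KOH), y = n(KCl).
Titrant: 1x = 5.971 × 10^-3;  mass: 56.11x + 74.55y = 0.9106
Solving, x = 5.971 × 10^-3 mol, y = 7.720 × 10^-3 mol
mass of KOH = 5.971 × 10^-3 × 56.11 = 0.3351 g

0.3351 g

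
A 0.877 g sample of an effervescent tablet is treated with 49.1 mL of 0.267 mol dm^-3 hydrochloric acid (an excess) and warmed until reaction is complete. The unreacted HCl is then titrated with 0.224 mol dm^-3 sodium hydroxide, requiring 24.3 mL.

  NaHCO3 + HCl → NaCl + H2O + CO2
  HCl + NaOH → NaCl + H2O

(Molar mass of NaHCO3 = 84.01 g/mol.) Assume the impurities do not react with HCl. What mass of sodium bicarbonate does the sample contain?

n(HCl) added = 0.0491 × 0.267 = 0.0131 mol
n(NaOH) used in back-titration = 0.0243 × 0.224 = 5.44 × 10^-3 mol
n(HCl) left over = 5.44 × 10^-3 mol (1:1 ratio)
n(HCl) consumed by analyte = 0.0131 − 5.44 × 10^-3 = 7.67 × 10^-3 mol
n(NaHCO3) = 7.67 × 10^-3 mol (1:1 ratio)
mass of NaHCO3 = 7.67 × 10^-3 × 84.01 = 0.644 g

0.644 g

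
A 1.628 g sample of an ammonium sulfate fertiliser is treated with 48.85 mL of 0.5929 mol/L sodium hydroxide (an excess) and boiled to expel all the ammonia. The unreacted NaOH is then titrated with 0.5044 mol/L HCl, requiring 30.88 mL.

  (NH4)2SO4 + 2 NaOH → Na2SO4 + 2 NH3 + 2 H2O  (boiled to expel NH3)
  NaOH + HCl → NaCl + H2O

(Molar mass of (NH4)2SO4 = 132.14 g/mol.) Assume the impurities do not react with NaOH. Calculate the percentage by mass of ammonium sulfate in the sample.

n(NaOH) added = 0.04885 × 0.5929 = 0.02896 mol
n(HCl) used in back-titration = 0.03088 × 0.5044 = 0.01558 mol
n(NaOH) left over = 0.01558 mol (1:1 ratio)
n(NaOH) consumed by analyte = 0.02896 − 0.01558 = 0.01339 mol
From the 1:2 ratio, n((NH4)2SO4) = 1/2 × 0.01339 = 6.694 × 10^-3 mol
mass of (NH4)2SO4 = 6.694 × 10^-3 × 132.14 = 0.8845 g
% (NH4)2SO4 = 0.8845 / 1.628 × 100 = 54.33 %

54.33 %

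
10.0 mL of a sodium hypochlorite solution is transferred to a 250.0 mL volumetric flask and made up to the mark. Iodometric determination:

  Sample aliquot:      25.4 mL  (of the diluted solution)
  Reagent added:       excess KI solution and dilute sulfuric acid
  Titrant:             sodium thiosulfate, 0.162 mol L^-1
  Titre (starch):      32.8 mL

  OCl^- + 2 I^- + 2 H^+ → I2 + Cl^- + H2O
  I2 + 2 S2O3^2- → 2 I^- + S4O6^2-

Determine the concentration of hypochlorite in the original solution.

n(S2O3^2-) = 0.0328 × 0.162 = 5.31 × 10^-3 mol
n(I2) = n(S2O3^2-)/2 = 2.66 × 10^-3 mol
n(OCl^-) in the aliquot = 2.66 × 10^-3 mol (1:1 ratio)
[OCl^-]_dilute = 2.66 × 10^-3 / 0.0254 = 0.105 mol/L
[OCl^-]_original = 0.105 × 250.0/10.0 = 2.61 mol/L

2.61 mol/L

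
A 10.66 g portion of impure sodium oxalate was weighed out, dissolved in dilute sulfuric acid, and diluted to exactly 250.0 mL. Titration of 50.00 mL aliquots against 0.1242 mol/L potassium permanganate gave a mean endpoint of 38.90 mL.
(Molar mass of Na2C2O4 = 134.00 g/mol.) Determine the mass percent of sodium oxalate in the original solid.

75.92 %

2 MnO4^- + 5 C2O4^2- + 16 H^+ → 2 Mn^2+ + 10 CO2 + 8 H2O
n(KMnO4) per titration = 0.03890 × 0.1242 = 4.831 × 10^-3 mol
From the 5:2 ratio, n(Na2C2O4) in each aliquot = 5/2 × 4.831 × 10^-3 = 0.01208 mol
n(Na2C2O4) in the whole flask = 0.01208 × 250.0/50.00 = 0.06039 mol
mass of Na2C2O4 = 0.06039 × 134.00 = 8.093 g
% Na2C2O4 = 8.093 / 10.66 × 100 = 75.92 %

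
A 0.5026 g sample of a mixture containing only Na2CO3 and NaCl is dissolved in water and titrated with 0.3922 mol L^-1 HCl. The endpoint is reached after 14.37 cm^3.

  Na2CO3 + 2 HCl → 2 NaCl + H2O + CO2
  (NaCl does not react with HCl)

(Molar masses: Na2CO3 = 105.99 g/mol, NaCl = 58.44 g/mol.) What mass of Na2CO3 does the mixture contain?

0.2987 g

n(HCl) = 0.01437 × 0.3922 = 5.636 × 10^-3 mol
Let x = n(Na2CO3), y = n(NaCl).
Titrant: 2x = 5.636 × 10^-3;  mass: 105.99x + 58.44y = 0.5026
Solving, x = 2.818 × 10^-3 mol, y = 3.489 × 10^-3 mol
mass of Na2CO3 = 2.818 × 10^-3 × 105.99 = 0.2987 g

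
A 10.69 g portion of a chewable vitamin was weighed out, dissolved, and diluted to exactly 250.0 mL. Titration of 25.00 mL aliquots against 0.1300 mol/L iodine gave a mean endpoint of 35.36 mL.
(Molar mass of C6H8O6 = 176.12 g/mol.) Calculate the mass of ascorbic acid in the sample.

8.096 g

C6H8O6 + I2 → C6H6O6 + 2 HI
n(I2) per titration = 0.03536 × 0.1300 = 4.597 × 10^-3 mol
n(C6H8O6) in each aliquot = 4.597 × 10^-3 mol (1:1 ratio)
n(C6H8O6) in the whole flask = 4.597 × 10^-3 × 250.0/25.00 = 0.04597 mol
mass of C6H8O6 = 0.04597 × 176.12 = 8.096 g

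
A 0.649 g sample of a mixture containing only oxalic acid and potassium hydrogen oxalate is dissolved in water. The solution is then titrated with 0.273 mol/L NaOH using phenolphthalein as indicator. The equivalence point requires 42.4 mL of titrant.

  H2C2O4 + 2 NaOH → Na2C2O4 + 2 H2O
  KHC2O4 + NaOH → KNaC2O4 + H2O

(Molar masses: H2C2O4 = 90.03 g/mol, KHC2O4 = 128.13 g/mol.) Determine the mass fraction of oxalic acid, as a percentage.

69.6 %

n(NaOH) = 0.0424 × 0.273 = 0.0116 mol
Let x = n(H2C2O4), y = n(KHC2O4).
Titrant: 2x + 1y = 0.0116;  mass: 90.03x + 128.13y = 0.649
Solving, x = 5.02 × 10^-3 mol, y = 1.54 × 10^-3 mol
mass of H2C2O4 = 5.02 × 10^-3 × 90.03 = 0.452 g
% H2C2O4 = 0.452 / 0.649 × 100 = 69.6 %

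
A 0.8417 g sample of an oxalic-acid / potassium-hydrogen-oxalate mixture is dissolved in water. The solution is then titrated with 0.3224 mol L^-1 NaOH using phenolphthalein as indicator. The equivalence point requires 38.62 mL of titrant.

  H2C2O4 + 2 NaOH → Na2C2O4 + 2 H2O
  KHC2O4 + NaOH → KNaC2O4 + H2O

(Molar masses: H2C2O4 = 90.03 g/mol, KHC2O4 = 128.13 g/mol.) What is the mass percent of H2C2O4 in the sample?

48.49 %

n(NaOH) = 0.03862 × 0.3224 = 0.01245 mol
Let x = n(H2C2O4), y = n(KHC2O4).
Titrant: 2x + 1y = 0.01245;  mass: 90.03x + 128.13y = 0.8417
Solving, x = 4.534 × 10^-3 mol, y = 3.383 × 10^-3 mol
mass of H2C2O4 = 4.534 × 10^-3 × 90.03 = 0.4082 g
% H2C2O4 = 0.4082 / 0.8417 × 100 = 48.49 %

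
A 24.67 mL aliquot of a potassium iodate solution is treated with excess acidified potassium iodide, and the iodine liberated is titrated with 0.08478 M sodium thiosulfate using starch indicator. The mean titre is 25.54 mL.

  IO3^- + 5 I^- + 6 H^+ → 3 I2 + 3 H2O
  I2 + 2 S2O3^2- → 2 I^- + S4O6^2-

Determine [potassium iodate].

n(S2O3^2-) = 0.02554 × 0.08478 = 2.165 × 10^-3 mol
n(I2) = n(S2O3^2-)/2 = 1.083 × 10^-3 mol
From the 1:3 ratio, n(IO3^-) in the aliquot = 1/3 × 1.083 × 10^-3 = 3.609 × 10^-4 mol
[IO3^-] = 3.609 × 10^-4 / 0.02467 = 0.01463 mol/L

0.01463 M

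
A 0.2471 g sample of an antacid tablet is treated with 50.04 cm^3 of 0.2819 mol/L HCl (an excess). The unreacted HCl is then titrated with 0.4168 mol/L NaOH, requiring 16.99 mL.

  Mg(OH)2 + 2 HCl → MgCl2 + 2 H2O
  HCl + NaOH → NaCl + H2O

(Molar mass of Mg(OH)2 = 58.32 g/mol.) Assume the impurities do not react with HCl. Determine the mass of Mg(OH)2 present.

n(HCl) added = 0.05004 × 0.2819 = 0.01411 mol
n(NaOH) used in back-titration = 0.01699 × 0.4168 = 7.081 × 10^-3 mol
n(HCl) left over = 7.081 × 10^-3 mol (1:1 ratio)
n(HCl) consumed by analyte = 0.01411 − 7.081 × 10^-3 = 7.025 × 10^-3 mol
From the 1:2 ratio, n(Mg(OH)2) = 1/2 × 7.025 × 10^-3 = 3.512 × 10^-3 mol
mass of Mg(OH)2 = 3.512 × 10^-3 × 58.32 = 0.2048 g

0.2048 g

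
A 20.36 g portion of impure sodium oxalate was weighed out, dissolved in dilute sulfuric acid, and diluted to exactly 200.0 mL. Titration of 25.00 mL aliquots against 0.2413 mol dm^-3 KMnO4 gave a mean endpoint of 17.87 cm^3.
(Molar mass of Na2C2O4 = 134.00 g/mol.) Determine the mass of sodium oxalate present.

2 MnO4^- + 5 C2O4^2- + 16 H^+ → 2 Mn^2+ + 10 CO2 + 8 H2O
n(KMnO4) per titration = 0.01787 × 0.2413 = 4.312 × 10^-3 mol
From the 5:2 ratio, n(Na2C2O4) in each aliquot = 5/2 × 4.312 × 10^-3 = 0.01078 mol
n(Na2C2O4) in the whole flask = 0.01078 × 200.0/25.00 = 0.08624 mol
mass of Na2C2O4 = 0.08624 × 134.00 = 11.56 g

11.56 g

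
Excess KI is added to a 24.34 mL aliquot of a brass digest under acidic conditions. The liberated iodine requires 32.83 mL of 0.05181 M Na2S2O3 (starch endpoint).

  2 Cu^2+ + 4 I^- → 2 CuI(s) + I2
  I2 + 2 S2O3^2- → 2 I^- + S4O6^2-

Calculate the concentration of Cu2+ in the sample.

n(S2O3^2-) = 0.03283 × 0.05181 = 1.701 × 10^-3 mol
n(I2) = n(S2O3^2-)/2 = 8.505 × 10^-4 mol
From the 2:1 ratio, n(Cu2+) in the aliquot = 2/1 × 8.505 × 10^-4 = 1.701 × 10^-3 mol
[Cu2+] = 1.701 × 10^-3 / 0.02434 = 0.06988 mol/L

0.06988 M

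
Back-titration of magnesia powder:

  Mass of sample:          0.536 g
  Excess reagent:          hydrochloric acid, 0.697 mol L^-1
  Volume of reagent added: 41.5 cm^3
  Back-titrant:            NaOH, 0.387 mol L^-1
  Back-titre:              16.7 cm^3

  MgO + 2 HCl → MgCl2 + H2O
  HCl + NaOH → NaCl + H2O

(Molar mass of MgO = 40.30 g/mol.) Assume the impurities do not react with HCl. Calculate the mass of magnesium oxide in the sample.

n(HCl) added = 0.0415 × 0.697 = 0.0289 mol
n(NaOH) used in back-titration = 0.0167 × 0.387 = 6.46 × 10^-3 mol
n(HCl) left over = 6.46 × 10^-3 mol (1:1 ratio)
n(HCl) consumed by analyte = 0.0289 − 6.46 × 10^-3 = 0.0225 mol
From the 1:2 ratio, n(MgO) = 1/2 × 0.0225 = 0.0112 mol
mass of MgO = 0.0112 × 40.30 = 0.453 g

0.453 g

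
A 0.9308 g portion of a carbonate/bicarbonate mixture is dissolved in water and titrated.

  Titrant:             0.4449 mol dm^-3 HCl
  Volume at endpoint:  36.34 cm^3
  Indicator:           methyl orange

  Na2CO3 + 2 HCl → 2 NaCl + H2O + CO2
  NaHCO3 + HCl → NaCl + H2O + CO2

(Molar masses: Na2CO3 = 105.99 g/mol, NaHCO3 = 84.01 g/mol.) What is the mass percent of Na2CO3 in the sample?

n(HCl) = 0.03634 × 0.4449 = 0.01617 mol
Let x = n(Na2CO3), y = n(NaHCO3).
Titrant: 2x + 1y = 0.01617;  mass: 105.99x + 84.01y = 0.9308
Solving, x = 6.891 × 10^-3 mol, y = 2.386 × 10^-3 mol
mass of Na2CO3 = 6.891 × 10^-3 × 105.99 = 0.7304 g
% Na2CO3 = 0.7304 / 0.9308 × 100 = 78.47 %

78.47 %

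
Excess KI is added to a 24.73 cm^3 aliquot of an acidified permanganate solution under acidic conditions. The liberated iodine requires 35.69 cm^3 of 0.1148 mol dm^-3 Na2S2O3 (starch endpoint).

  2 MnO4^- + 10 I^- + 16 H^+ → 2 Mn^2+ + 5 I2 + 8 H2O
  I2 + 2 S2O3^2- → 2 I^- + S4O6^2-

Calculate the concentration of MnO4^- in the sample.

0.03314 mol/L

n(S2O3^2-) = 0.03569 × 0.1148 = 4.097 × 10^-3 mol
n(I2) = n(S2O3^2-)/2 = 2.049 × 10^-3 mol
From the 2:5 ratio, n(MnO4^-) in the aliquot = 2/5 × 2.049 × 10^-3 = 8.194 × 10^-4 mol
[MnO4^-] = 8.194 × 10^-4 / 0.02473 = 0.03314 mol/L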